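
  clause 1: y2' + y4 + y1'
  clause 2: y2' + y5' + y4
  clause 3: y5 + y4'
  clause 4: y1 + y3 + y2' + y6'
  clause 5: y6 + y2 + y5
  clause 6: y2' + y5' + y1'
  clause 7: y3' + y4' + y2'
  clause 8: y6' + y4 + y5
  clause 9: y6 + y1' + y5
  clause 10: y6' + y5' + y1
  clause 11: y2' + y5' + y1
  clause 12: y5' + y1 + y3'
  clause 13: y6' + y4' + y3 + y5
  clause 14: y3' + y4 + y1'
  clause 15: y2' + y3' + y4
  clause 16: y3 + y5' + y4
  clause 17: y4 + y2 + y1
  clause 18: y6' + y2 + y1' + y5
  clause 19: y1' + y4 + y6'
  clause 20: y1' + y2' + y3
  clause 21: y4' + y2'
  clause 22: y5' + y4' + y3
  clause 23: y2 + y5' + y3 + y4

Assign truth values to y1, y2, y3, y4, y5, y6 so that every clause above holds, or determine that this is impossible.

y1=1, y2=0, y3=1, y4=1, y5=1, y6=1

Try y5 = 1.
Try y2 = 0.
Try y6 = 1.
(y1) alone gives y1 = 1.
(y4) alone gives y4 = 1.
(y3) alone gives y3 = 1.
Every clause now holds.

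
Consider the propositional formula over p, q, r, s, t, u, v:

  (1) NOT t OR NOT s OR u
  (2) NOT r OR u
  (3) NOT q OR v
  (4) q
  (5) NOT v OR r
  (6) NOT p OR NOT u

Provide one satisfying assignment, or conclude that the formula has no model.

Unit clause (q) forces q = true.
Unit clause (v) forces v = true.
Unit clause (r) forces r = true.
Unit clause (u) forces u = true.
Unit clause (NOT p) forces p = false.
No clause remains; s, t are free.

p=false, q=true, r=true, s=true, t=false, u=true, v=true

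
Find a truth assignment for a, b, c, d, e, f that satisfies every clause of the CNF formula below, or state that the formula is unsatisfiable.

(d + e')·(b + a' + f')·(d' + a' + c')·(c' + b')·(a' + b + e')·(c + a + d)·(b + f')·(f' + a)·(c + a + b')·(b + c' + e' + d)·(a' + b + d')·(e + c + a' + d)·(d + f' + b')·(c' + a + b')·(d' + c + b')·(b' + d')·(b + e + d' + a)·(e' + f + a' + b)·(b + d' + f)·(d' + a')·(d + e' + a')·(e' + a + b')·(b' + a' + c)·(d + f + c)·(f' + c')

a: 0, b: 0, c: 1, d: 0, e: 0, f: 0

Try d = 0.
From the singleton clause (e'), e = 0.
Try c = 1.
From the singleton clause (b'), b = 0.
From the singleton clause (f'), f = 0.
All clauses hold; a can take either value.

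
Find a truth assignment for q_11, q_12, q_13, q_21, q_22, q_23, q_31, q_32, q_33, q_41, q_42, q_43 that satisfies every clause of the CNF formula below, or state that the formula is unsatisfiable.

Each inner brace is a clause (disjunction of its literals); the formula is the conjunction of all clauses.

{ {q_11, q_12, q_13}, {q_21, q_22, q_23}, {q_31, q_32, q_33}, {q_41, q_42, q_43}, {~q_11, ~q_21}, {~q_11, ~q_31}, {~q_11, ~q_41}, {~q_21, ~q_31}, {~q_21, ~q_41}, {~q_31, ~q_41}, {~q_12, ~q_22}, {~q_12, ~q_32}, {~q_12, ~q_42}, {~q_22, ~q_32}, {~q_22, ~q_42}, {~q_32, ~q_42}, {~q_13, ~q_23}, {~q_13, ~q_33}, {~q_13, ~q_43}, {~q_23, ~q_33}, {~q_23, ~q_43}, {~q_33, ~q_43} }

UNSATISFIABLE

Branch on q_11: set q_11 = 0.
Branch on q_12: set q_12 = 1.
The clause (~q_22) is unit, so q_22 = 0.
The clause (~q_32) is unit, so q_32 = 0.
The clause (~q_42) is unit, so q_42 = 0.
Branch on q_21: set q_21 = 1.
The clause (~q_31) is unit, so q_31 = 0.
The clause (q_33) is unit, so q_33 = 1.
The clause (~q_41) is unit, so q_41 = 0.
The clause (q_43) is unit, so q_43 = 1.
Now (~q_43) is unsatisfied and unit — conflict.
Undo q_21 and try q_21 = 0.
The clause (q_23) is unit, so q_23 = 1.
The clause (~q_13) is unit, so q_13 = 0.
The clause (~q_33) is unit, so q_33 = 0.
The clause (q_31) is unit, so q_31 = 1.
The clause (~q_41) is unit, so q_41 = 0.
The clause (q_43) is unit, so q_43 = 1.
Now (~q_43) is unsatisfied and unit — conflict.
Either choice for q_21 ends in contradiction.
Undo q_12 and try q_12 = 0.
The clause (q_13) is unit, so q_13 = 1.
The clause (~q_23) is unit, so q_23 = 0.
The clause (~q_33) is unit, so q_33 = 0.
The clause (~q_43) is unit, so q_43 = 0.
Branch on q_21: set q_21 = 1.
The clause (~q_31) is unit, so q_31 = 0.
The clause (q_32) is unit, so q_32 = 1.
The clause (~q_41) is unit, so q_41 = 0.
The clause (q_42) is unit, so q_42 = 1.
Now (~q_42) is unsatisfied and unit — conflict.
Undo q_21 and try q_21 = 0.
The clause (q_22) is unit, so q_22 = 1.
The clause (~q_32) is unit, so q_32 = 0.
The clause (q_31) is unit, so q_31 = 1.
The clause (~q_41) is unit, so q_41 = 0.
The clause (q_42) is unit, so q_42 = 1.
Now (~q_42) is unsatisfied and unit — conflict.
Either choice for q_21 ends in contradiction.
Either choice for q_12 ends in contradiction.
Undo q_11 and try q_11 = 1.
The clause (~q_21) is unit, so q_21 = 0.
The clause (~q_31) is unit, so q_31 = 0.
The clause (~q_41) is unit, so q_41 = 0.
Branch on q_22: set q_22 = 1.
The clause (~q_12) is unit, so q_12 = 0.
The clause (~q_32) is unit, so q_32 = 0.
The clause (q_33) is unit, so q_33 = 1.
The clause (~q_42) is unit, so q_42 = 0.
The clause (q_43) is unit, so q_43 = 1.
Now (~q_43) is unsatisfied and unit — conflict.
Undo q_22 and try q_22 = 0.
The clause (q_23) is unit, so q_23 = 1.
The clause (~q_13) is unit, so q_13 = 0.
The clause (~q_33) is unit, so q_33 = 0.
The clause (q_32) is unit, so q_32 = 1.
The clause (~q_12) is unit, so q_12 = 0.
The clause (~q_42) is unit, so q_42 = 0.
The clause (q_43) is unit, so q_43 = 1.
Now (~q_43) is unsatisfied and unit — conflict.
Either choice for q_22 ends in contradiction.
Either choice for q_11 ends in contradiction.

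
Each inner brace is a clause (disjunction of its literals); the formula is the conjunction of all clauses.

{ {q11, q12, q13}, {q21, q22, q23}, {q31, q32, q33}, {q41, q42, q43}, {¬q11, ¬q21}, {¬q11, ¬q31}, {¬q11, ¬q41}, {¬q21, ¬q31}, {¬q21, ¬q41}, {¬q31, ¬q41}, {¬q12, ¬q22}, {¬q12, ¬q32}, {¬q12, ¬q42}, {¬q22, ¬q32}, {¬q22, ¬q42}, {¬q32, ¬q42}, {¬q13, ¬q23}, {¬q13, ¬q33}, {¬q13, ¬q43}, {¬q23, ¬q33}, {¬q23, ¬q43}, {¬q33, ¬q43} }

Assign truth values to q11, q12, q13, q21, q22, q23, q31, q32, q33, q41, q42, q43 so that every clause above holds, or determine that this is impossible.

UNSATISFIABLE

Suppose q11 = False.
Suppose q12 = True.
(¬q22) alone gives q22 = False.
(¬q32) alone gives q32 = False.
(¬q42) alone gives q42 = False.
Suppose q21 = True.
(¬q31) alone gives q31 = False.
(q33) alone gives q33 = True.
(¬q41) alone gives q41 = False.
(q43) alone gives q43 = True.
But (¬q43) is also a unit clause — contradiction.
Backtrack on q21: now try q21 = False.
(q23) alone gives q23 = True.
(¬q13) alone gives q13 = False.
(¬q33) alone gives q33 = False.
(q31) alone gives q31 = True.
(¬q41) alone gives q41 = False.
(q43) alone gives q43 = True.
But (¬q43) is also a unit clause — contradiction.
Both values of q21 lead to a conflict.
Backtrack on q12: now try q12 = False.
(q13) alone gives q13 = True.
(¬q23) alone gives q23 = False.
(¬q33) alone gives q33 = False.
(¬q43) alone gives q43 = False.
Suppose q21 = True.
(¬q31) alone gives q31 = False.
(q32) alone gives q32 = True.
(¬q41) alone gives q41 = False.
(q42) alone gives q42 = True.
But (¬q42) is also a unit clause — contradiction.
Backtrack on q21: now try q21 = False.
(q22) alone gives q22 = True.
(¬q32) alone gives q32 = False.
(q31) alone gives q31 = True.
(¬q41) alone gives q41 = False.
(q42) alone gives q42 = True.
But (¬q42) is also a unit clause — contradiction.
Both values of q21 lead to a conflict.
Both values of q12 lead to a conflict.
Backtrack on q11: now try q11 = True.
(¬q21) alone gives q21 = False.
(¬q31) alone gives q31 = False.
(¬q41) alone gives q41 = False.
Suppose q22 = True.
(¬q12) alone gives q12 = False.
(¬q32) alone gives q32 = False.
(q33) alone gives q33 = True.
(¬q42) alone gives q42 = False.
(q43) alone gives q43 = True.
But (¬q43) is also a unit clause — contradiction.
Backtrack on q22: now try q22 = False.
(q23) alone gives q23 = True.
(¬q13) alone gives q13 = False.
(¬q33) alone gives q33 = False.
(q32) alone gives q32 = True.
(¬q12) alone gives q12 = False.
(¬q42) alone gives q42 = False.
(q43) alone gives q43 = True.
But (¬q43) is also a unit clause — contradiction.
Both values of q22 lead to a conflict.
Both values of q11 lead to a conflict.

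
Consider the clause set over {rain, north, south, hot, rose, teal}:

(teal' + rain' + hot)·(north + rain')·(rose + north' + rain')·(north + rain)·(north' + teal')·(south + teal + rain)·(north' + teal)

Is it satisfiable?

No, unsatisfiable

Try north = 1.
From the singleton clause (teal'), teal = 0.
But (teal) is also a unit clause — contradiction.
That branch fails; take north = 0 instead.
From the singleton clause (rain'), rain = 0.
But (rain) is also a unit clause — contradiction.
Both values of north lead to a conflict.
No assignment satisfies every clause.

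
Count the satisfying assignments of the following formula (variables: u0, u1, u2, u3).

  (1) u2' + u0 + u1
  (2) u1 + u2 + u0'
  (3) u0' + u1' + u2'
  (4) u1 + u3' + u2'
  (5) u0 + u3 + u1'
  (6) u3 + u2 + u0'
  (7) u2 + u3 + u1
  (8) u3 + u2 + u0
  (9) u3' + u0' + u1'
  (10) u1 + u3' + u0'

There are 2^4 = 16 truth assignments over (u0, u1, u2, u3).
Split on u3. With u3 = 1, the clauses containing u3 are satisfied and u3' drops from the rest; 3 of the 2^3 = 8 assignments to the other variables satisfy what remains.
With u3 = 0, by the same count on the reduced clause set, 1 assignment works.
(One model: u0=F, u1=F, u2=F, u3=T.)
Total: 3 + 1 = 4.

4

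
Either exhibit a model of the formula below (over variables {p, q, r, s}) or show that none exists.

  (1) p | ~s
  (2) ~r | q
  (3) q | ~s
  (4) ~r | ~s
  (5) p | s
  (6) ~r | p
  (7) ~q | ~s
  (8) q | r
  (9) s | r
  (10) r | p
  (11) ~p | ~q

UNSATISFIABLE

Suppose p = 1.
(~q) alone gives q = 0.
(~r) alone gives r = 0.
But (r) is also a unit clause — contradiction.
Undo p and try p = 0.
(~s) alone gives s = 0.
But (s) is also a unit clause — contradiction.
Neither p = 1 nor p = 0 works.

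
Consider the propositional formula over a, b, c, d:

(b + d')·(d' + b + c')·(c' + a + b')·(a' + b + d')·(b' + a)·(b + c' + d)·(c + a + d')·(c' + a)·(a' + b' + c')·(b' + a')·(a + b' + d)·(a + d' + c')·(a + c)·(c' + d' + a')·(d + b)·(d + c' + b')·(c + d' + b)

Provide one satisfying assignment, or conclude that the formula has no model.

Branch on b: set b = 1.
The clause (a) is unit, so a = 1.
But (a') is also a unit clause — contradiction.
So b must be the other value — set b = 0.
The clause (d') is unit, so d = 0.
But (d) is also a unit clause — contradiction.
Both values of b lead to a conflict.

UNSATISFIABLE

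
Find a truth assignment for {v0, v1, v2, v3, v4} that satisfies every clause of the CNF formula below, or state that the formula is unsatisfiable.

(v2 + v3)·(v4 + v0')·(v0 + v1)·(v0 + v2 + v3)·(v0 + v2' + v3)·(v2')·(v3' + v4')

From the singleton clause (v2'), v2 = 0.
From the singleton clause (v3), v3 = 1.
From the singleton clause (v4'), v4 = 0.
From the singleton clause (v0'), v0 = 0.
From the singleton clause (v1), v1 = 1.
Every clause now holds.

v0 ↦ 0,  v1 ↦ 1,  v2 ↦ 0,  v3 ↦ 1,  v4 ↦ 0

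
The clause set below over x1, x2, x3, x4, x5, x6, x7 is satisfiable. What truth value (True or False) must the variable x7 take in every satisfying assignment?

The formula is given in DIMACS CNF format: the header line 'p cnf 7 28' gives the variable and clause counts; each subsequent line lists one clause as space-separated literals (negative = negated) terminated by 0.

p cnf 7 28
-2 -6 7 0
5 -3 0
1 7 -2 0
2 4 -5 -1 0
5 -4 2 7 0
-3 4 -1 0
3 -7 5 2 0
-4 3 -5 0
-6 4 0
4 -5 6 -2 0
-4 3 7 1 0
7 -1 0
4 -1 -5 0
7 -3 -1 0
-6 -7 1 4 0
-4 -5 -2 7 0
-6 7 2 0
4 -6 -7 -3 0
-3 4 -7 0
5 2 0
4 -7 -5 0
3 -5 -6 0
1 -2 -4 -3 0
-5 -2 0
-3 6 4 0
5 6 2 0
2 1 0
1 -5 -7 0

True

Suppose x7 = False.
(¬x1) alone gives x1 = False.
(¬x2) alone gives x2 = False.
Now (x2) is unsatisfied and unit — conflict.
So every satisfying assignment has x7 = True.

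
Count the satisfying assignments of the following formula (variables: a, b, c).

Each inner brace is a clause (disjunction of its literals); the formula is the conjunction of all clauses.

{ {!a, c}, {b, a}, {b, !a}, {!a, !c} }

2

There are 2^3 = 8 truth assignments over (a, b, c).
Check each against the 4 clauses (columns in the order a, b, c):
  F F F  ✗ fails (b || a)
  F F T  ✗ fails (b || a)
  F T F  ✓ satisfies all
  F T T  ✓ satisfies all
  T F F  ✗ fails (!a || c)
  T F T  ✗ fails (b || !a)
  T T F  ✗ fails (!a || c)
  T T T  ✗ fails (!a || !c)
2 of the 8 rows are models.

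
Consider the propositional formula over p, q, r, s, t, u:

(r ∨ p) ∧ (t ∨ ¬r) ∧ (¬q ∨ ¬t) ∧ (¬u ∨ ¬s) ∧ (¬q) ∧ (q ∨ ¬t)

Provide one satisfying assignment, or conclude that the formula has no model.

Unit clause (¬q) forces q = False.
Unit clause (¬t) forces t = False.
Unit clause (¬r) forces r = False.
Unit clause (p) forces p = True.
Suppose u = False.
Every clause is now satisfied; s is unconstrained.

p=True,  q=False,  r=False,  s=True,  t=False,  u=False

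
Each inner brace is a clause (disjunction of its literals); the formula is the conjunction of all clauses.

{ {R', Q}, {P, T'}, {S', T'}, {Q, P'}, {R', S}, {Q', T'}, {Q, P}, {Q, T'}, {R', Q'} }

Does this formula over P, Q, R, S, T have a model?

Yes

Case R = 0:
Case P = 0:
The clause (T') is unit, so T = 0.
The clause (Q) is unit, so Q = 1.
No clause remains; S is free.
A satisfying assignment: P ↦ 0; Q ↦ 1; R ↦ 0; S ↦ 1; T ↦ 0.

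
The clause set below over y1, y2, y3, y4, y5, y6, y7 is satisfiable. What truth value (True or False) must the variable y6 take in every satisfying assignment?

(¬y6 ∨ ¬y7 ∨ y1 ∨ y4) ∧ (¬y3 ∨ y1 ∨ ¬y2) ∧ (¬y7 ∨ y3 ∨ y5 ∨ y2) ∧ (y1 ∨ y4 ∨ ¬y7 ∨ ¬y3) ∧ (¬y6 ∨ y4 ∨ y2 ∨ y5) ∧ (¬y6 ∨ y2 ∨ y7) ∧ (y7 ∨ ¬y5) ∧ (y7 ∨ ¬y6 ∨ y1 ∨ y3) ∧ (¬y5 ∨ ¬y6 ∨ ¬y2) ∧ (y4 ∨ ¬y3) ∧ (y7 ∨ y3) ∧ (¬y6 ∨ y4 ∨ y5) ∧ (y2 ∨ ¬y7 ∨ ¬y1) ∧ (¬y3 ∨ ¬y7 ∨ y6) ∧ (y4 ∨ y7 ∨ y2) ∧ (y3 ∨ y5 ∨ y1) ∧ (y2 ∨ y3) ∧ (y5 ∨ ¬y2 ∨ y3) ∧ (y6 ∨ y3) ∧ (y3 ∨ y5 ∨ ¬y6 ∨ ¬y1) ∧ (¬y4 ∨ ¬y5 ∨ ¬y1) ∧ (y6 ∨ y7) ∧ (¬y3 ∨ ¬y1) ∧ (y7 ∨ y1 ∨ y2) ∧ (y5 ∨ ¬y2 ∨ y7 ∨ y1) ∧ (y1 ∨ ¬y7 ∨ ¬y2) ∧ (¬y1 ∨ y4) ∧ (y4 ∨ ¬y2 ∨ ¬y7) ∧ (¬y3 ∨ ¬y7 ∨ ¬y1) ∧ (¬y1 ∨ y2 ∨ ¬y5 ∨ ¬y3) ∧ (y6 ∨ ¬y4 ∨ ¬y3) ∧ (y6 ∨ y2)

True

Suppose y6 = False.
The clause (y3) is unit, so y3 = True.
The clause (y4) is unit, so y4 = True.
But (¬y4) is also a unit clause — contradiction.
So every satisfying assignment has y6 = True.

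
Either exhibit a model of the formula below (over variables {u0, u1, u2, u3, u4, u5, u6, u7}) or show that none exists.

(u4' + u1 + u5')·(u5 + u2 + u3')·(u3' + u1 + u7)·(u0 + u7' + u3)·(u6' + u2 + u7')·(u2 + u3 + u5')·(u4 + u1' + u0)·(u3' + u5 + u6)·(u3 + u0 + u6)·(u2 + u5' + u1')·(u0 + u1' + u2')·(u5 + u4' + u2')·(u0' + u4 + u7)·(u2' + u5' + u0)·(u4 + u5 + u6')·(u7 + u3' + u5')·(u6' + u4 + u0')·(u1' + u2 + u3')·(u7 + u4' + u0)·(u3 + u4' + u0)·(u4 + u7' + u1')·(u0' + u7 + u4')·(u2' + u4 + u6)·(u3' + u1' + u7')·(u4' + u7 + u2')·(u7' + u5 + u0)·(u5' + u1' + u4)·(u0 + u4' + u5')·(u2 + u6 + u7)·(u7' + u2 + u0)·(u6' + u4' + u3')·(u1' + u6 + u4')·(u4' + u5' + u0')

u0=1, u1=0, u2=0, u3=1, u4=0, u5=1, u6=0, u7=1

Try u4 = 0.
Try u1 = 0.
Try u3 = 1.
Unit clause (u7) forces u7 = 1.
Try u5 = 1.
Try u6 = 0.
Unit clause (u2') forces u2 = 0.
Unit clause (u0) forces u0 = 1.
All clauses are satisfied.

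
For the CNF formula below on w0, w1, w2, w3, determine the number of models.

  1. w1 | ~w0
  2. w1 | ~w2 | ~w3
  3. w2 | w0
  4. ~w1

1

There are 2^4 = 16 truth assignments over (w0, w1, w2, w3).
Split on w0. With w0 = 1, the clauses containing w0 are satisfied and ~w0 drops from the rest; 0 of the 2^3 = 8 assignments to the other variables satisfy what remains.
With w0 = 0, by the same count on the reduced clause set, 1 assignment works.
Total: 0 + 1 = 1.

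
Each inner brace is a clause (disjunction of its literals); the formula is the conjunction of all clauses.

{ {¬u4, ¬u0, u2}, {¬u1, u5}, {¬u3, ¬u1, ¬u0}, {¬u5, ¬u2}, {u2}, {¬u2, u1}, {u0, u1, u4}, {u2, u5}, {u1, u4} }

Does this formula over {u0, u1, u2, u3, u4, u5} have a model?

The clause (u2) is unit, so u2 = True.
The clause (¬u5) is unit, so u5 = False.
The clause (¬u1) is unit, so u1 = False.
That conflicts with the unit clause (u1).
No assignment satisfies every clause.

No, unsatisfiable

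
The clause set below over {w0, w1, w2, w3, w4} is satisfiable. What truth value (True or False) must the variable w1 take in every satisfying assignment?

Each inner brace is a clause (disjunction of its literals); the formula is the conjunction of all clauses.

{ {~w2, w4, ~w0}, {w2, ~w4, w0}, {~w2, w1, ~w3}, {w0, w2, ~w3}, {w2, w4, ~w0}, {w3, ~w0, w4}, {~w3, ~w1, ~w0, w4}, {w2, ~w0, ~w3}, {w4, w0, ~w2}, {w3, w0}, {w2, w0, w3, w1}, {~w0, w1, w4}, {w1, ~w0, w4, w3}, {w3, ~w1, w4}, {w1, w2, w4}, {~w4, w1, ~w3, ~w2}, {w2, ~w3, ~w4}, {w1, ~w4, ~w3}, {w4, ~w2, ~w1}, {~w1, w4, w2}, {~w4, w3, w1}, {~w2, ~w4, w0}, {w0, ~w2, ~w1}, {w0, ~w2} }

Suppose w1 = 0.
Branch on w2: set w2 = 0.
(w4) alone gives w4 = 1.
(w0) alone gives w0 = 1.
(~w3) alone gives w3 = 0.
Now (w3) is unsatisfied and unit — conflict.
Backtrack on w2: now try w2 = 1.
(~w3) alone gives w3 = 0.
(w0) alone gives w0 = 1.
(w4) alone gives w4 = 1.
Now (~w4) is unsatisfied and unit — conflict.
Neither w2 = 1 nor w2 = 0 works.
So every satisfying assignment has w1 = True.

True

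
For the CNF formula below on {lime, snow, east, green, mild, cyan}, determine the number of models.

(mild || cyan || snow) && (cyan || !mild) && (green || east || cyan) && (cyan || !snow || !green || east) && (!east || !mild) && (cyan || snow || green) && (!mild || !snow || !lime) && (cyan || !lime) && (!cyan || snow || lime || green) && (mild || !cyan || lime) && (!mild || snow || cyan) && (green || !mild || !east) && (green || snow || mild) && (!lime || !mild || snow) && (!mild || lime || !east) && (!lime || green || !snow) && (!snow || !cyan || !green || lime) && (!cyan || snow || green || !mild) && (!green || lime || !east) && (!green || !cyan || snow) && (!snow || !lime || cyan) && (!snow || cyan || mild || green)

3

There are 2^6 = 64 truth assignments over (lime, snow, east, green, mild, cyan).
Split on cyan. With cyan = true, the clauses containing cyan are satisfied and !cyan drops from the rest; 3 of the 2^5 = 32 assignments to the other variables satisfy what remains.
With cyan = false, by the same count on the reduced clause set, 0 assignments work.
(One model: lime=F, snow=T, east=F, green=F, mild=T, cyan=T.)
Total: 3 + 0 = 3.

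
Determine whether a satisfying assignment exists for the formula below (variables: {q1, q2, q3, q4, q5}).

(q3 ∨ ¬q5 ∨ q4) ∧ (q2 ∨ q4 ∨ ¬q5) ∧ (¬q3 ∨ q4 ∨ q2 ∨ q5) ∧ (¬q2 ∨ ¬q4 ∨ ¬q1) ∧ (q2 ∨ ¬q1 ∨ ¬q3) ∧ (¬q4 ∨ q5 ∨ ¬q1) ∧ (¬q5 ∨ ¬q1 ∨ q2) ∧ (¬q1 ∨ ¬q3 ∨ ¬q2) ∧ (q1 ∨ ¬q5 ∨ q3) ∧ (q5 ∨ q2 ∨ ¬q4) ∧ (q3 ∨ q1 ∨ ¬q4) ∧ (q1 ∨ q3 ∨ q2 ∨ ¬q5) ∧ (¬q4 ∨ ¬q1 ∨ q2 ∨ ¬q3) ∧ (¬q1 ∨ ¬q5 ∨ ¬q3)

Yes, satisfiable

Branch on q3: set q3 = True.
Branch on q2: set q2 = True.
(¬q1) alone gives q1 = False.
All clauses hold; q4, q5 can take either value.
A satisfying assignment: q1: False; q2: True; q3: True; q4: False; q5: True.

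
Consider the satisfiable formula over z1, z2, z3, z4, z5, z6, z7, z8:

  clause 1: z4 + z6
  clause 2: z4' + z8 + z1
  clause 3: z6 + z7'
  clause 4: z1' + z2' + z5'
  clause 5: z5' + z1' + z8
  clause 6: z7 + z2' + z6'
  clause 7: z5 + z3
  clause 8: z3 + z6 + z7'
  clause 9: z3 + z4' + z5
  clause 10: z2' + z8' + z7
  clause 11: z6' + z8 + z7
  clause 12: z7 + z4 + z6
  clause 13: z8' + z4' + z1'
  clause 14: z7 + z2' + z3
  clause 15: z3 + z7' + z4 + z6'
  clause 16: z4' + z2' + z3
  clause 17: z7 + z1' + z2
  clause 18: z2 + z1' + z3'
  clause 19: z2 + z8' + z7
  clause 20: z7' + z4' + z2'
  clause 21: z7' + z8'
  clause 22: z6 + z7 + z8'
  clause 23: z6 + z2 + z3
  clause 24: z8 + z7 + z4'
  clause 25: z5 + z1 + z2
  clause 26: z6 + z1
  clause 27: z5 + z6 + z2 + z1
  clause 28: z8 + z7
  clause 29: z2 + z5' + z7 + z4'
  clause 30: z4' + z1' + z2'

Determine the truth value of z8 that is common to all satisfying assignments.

False

Suppose z8 = 1.
(z7') alone gives z7 = 0.
(z2') alone gives z2 = 0.
Now (z2) is unsatisfied and unit — conflict.
So every satisfying assignment has z8 = False.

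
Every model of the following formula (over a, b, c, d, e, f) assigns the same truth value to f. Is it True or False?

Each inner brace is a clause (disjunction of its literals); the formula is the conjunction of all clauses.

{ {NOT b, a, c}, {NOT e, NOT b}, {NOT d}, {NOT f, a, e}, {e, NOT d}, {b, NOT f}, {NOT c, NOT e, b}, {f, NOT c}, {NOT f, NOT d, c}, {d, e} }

Suppose f = true.
The clause (NOT d) is unit, so d = false.
The clause (b) is unit, so b = true.
The clause (NOT e) is unit, so e = false.
Now (e) is unsatisfied and unit — conflict.
So every satisfying assignment has f = False.

False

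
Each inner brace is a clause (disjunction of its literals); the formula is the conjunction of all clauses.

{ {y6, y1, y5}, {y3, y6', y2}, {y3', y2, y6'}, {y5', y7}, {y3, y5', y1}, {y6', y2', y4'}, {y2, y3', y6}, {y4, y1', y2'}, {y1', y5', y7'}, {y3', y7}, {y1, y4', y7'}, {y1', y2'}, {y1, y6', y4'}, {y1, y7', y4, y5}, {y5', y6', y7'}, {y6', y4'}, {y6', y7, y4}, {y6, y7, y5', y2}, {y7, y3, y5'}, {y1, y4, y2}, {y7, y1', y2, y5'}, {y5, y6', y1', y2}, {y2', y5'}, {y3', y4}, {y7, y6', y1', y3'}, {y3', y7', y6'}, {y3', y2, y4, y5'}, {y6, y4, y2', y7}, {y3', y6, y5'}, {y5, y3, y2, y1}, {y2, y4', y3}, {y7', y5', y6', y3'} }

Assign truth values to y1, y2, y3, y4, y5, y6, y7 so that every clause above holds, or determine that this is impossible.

y1 ↦ 1; y2 ↦ 0; y3 ↦ 0; y4 ↦ 0; y5 ↦ 0; y6 ↦ 0; y7 ↦ 0

Case y5 = 0:
Case y6 = 0:
Unit clause (y1) forces y1 = 1.
Unit clause (y2') forces y2 = 0.
Unit clause (y3') forces y3 = 0.
Unit clause (y4') forces y4 = 0.
No clause remains; y7 is free.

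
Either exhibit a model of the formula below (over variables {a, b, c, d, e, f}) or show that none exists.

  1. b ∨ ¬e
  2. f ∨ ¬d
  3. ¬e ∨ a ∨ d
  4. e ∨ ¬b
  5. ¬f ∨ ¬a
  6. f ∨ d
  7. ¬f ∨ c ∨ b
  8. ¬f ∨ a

UNSATISFIABLE

Branch on b: set b = True.
Unit clause (e) forces e = True.
Branch on f: set f = True.
Unit clause (¬a) forces a = False.
But (a) is also a unit clause — contradiction.
Backtrack on f: now try f = False.
Unit clause (¬d) forces d = False.
But (d) is also a unit clause — contradiction.
Both values of f lead to a conflict.
Backtrack on b: now try b = False.
Unit clause (¬e) forces e = False.
Branch on f: set f = True.
Unit clause (¬a) forces a = False.
But (a) is also a unit clause — contradiction.
Backtrack on f: now try f = False.
Unit clause (¬d) forces d = False.
But (d) is also a unit clause — contradiction.
Both values of f lead to a conflict.
Both values of b lead to a conflict.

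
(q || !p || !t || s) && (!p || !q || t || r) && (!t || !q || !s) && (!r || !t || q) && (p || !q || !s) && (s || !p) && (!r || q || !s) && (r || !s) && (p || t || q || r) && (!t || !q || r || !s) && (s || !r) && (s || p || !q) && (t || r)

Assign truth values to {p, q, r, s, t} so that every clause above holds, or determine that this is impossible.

Suppose s = false.
The clause (!p) is unit, so p = false.
The clause (!r) is unit, so r = false.
The clause (!q) is unit, so q = false.
The clause (t) is unit, so t = true.
This assignment satisfies each clause.

p=false; q=false; r=false; s=false; t=true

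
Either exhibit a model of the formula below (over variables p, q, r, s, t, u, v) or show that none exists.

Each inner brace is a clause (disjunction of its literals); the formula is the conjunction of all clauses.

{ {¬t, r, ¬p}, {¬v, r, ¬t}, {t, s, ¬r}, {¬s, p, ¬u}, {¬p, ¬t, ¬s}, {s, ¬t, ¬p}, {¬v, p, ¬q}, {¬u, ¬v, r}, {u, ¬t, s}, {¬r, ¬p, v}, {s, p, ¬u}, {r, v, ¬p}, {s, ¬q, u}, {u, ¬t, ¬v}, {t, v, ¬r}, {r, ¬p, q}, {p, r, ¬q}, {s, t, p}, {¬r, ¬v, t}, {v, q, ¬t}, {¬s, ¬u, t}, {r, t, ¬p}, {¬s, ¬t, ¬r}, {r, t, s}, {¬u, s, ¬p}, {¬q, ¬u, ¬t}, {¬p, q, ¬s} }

p=False,  q=False,  r=False,  s=True,  t=False,  u=False,  v=False

Case t = False:
Case s = True:
The clause (¬u) is unit, so u = False.
Case v = False:
The clause (¬r) is unit, so r = False.
The clause (¬p) is unit, so p = False.
The clause (¬q) is unit, so q = False.
All clauses are satisfied.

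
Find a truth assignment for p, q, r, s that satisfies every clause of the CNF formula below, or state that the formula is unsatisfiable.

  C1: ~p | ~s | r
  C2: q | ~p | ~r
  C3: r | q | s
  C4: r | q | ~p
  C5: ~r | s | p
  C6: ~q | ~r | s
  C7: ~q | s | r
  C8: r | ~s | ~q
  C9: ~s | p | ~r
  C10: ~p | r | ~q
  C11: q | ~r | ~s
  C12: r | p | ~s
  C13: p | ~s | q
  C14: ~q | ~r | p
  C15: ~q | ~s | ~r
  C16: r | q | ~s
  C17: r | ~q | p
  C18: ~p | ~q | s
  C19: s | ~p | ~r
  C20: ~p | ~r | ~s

Case p = 0:
Case r = 0:
The clause (~s) is unit, so s = 0.
The clause (q) is unit, so q = 1.
Now (~q) is unsatisfied and unit — conflict.
Undo r and try r = 1.
The clause (s) is unit, so s = 1.
Now (~s) is unsatisfied and unit — conflict.
Both values of r lead to a conflict.
Undo p and try p = 1.
Case s = 0:
The clause (~q) is unit, so q = 0.
The clause (~r) is unit, so r = 0.
Now (r) is unsatisfied and unit — conflict.
Undo s and try s = 1.
The clause (r) is unit, so r = 1.
Now (~r) is unsatisfied and unit — conflict.
Both values of s lead to a conflict.
Both values of p lead to a conflict.

UNSATISFIABLE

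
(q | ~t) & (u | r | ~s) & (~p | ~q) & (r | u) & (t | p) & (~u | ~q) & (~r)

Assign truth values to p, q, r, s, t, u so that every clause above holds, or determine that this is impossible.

p: 1; q: 0; r: 0; s: 1; t: 0; u: 1

(~r) alone gives r = 0.
(u) alone gives u = 1.
(~q) alone gives q = 0.
(~t) alone gives t = 0.
(p) alone gives p = 1.
Every clause is now satisfied; s is unconstrained.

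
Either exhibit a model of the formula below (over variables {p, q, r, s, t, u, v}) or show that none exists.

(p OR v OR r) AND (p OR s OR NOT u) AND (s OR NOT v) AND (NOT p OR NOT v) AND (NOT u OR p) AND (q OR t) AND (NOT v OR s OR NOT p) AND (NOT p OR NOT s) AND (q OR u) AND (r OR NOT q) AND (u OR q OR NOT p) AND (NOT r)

p=true,  q=false,  r=false,  s=false,  t=true,  u=true,  v=false

From the singleton clause (NOT r), r = false.
From the singleton clause (NOT q), q = false.
From the singleton clause (t), t = true.
From the singleton clause (u), u = true.
From the singleton clause (p), p = true.
From the singleton clause (NOT v), v = false.
From the singleton clause (NOT s), s = false.
Every clause now holds.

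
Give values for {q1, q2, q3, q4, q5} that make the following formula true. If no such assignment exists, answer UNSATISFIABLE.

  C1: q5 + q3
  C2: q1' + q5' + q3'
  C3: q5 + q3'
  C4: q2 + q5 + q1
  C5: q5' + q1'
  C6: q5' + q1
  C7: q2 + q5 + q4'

Branch on q5: set q5 = 1.
Unit clause (q1') forces q1 = 0.
Now (q1) is unsatisfied and unit — conflict.
That branch fails; take q5 = 0 instead.
Unit clause (q3) forces q3 = 1.
Now (q3') is unsatisfied and unit — conflict.
Either choice for q5 ends in contradiction.

UNSATISFIABLE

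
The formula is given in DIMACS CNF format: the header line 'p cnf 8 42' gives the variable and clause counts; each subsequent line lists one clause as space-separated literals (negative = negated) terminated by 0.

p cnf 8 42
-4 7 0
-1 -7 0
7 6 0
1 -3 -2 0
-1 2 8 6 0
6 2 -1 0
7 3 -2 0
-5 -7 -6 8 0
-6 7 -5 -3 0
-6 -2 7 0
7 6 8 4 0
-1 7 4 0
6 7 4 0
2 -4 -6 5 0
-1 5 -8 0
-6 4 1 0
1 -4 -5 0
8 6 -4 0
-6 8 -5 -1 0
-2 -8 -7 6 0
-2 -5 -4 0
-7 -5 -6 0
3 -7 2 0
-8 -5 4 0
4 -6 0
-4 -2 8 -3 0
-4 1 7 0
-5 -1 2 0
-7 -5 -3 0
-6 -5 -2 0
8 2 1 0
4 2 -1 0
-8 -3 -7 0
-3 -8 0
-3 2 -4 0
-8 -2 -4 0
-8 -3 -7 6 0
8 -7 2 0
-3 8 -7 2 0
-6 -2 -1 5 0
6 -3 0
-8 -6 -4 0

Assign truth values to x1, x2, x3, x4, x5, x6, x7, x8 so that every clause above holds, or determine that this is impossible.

Suppose x4 = False.
The clause (¬x6) is unit, so x6 = False.
The clause (x7) is unit, so x7 = True.
The clause (¬x1) is unit, so x1 = False.
The clause (¬x3) is unit, so x3 = False.
The clause (x2) is unit, so x2 = True.
The clause (¬x8) is unit, so x8 = False.
All clauses hold; x5 can take either value.

x1 ↦ False, x2 ↦ True, x3 ↦ False, x4 ↦ False, x5 ↦ True, x6 ↦ False, x7 ↦ True, x8 ↦ False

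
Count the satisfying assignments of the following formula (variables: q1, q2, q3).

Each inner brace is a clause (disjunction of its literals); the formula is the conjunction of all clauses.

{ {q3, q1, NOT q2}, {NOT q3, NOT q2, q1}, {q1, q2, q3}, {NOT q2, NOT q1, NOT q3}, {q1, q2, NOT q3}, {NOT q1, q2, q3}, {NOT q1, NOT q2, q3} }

1

There are 2^3 = 8 truth assignments over (q1, q2, q3).
Check each against the 7 clauses (columns in the order q1, q2, q3):
  F F F  ✗ fails (q1 OR q2 OR q3)
  F F T  ✗ fails (q1 OR q2 OR NOT q3)
  F T F  ✗ fails (q3 OR q1 OR NOT q2)
  F T T  ✗ fails (NOT q3 OR NOT q2 OR q1)
  T F F  ✗ fails (NOT q1 OR q2 OR q3)
  T F T  ✓ satisfies all
  T T F  ✗ fails (NOT q1 OR NOT q2 OR q3)
  T T T  ✗ fails (NOT q2 OR NOT q1 OR NOT q3)
1 of the 8 rows is a model.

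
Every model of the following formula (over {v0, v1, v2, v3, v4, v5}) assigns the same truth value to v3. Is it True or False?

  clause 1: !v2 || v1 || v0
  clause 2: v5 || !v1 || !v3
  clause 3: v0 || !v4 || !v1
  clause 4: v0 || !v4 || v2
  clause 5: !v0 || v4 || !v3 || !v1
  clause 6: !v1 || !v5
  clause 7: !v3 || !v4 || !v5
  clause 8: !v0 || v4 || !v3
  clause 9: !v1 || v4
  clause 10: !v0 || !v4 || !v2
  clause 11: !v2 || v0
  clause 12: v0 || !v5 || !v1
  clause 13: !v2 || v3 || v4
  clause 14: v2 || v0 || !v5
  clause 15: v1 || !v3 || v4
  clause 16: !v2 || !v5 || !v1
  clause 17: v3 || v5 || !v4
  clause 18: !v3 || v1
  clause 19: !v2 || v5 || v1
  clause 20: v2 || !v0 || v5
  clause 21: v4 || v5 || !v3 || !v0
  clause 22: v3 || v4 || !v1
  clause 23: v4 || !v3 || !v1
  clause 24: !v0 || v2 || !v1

False

Suppose v3 = true.
(v1) alone gives v1 = true.
(v5) alone gives v5 = true.
Now (!v5) is unsatisfied and unit — conflict.
So every satisfying assignment has v3 = False.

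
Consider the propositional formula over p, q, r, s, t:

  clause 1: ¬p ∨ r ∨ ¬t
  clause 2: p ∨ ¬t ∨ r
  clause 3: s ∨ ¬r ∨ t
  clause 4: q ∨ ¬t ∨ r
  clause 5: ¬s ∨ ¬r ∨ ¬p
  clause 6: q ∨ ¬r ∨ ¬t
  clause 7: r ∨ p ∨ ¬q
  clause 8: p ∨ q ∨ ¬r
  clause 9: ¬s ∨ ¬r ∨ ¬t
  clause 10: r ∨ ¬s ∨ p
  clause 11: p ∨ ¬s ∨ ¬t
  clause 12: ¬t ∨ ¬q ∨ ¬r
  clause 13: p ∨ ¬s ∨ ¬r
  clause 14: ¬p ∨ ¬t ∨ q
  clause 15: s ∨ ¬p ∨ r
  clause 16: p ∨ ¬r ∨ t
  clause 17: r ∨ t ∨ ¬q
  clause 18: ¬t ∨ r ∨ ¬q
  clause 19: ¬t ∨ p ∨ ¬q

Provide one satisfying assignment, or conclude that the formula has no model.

p=True,  q=False,  r=False,  s=True,  t=False

Branch on p: set p = True.
Branch on r: set r = False.
From the singleton clause (¬t), t = False.
From the singleton clause (s), s = True.
From the singleton clause (¬q), q = False.
Every clause now holds.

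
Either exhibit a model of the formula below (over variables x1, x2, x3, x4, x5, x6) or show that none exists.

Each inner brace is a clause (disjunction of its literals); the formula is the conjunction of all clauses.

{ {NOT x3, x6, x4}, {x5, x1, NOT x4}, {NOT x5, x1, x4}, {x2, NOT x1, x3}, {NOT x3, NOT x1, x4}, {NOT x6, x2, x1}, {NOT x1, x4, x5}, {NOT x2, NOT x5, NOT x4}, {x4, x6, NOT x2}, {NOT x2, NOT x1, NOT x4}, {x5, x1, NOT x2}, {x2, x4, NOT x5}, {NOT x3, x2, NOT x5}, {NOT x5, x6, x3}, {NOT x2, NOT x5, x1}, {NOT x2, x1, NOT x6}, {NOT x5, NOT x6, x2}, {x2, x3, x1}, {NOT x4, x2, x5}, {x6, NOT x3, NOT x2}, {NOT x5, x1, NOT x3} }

x1: true, x2: true, x3: false, x4: false, x5: true, x6: true

Try x3 = false.
Try x2 = true.
Try x5 = true.
(NOT x4) alone gives x4 = false.
(x1) alone gives x1 = true.
(x6) alone gives x6 = true.
All clauses are satisfied.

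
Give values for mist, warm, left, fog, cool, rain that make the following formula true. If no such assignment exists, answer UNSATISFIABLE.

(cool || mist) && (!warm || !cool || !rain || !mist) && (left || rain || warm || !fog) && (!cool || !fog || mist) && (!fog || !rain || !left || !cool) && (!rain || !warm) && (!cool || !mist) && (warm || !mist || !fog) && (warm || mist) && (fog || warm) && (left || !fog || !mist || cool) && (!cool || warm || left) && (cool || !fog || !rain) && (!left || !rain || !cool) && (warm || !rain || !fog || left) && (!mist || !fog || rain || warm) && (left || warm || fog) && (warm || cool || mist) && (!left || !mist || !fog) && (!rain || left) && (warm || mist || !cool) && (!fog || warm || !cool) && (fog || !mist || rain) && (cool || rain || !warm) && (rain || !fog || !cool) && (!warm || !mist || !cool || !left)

Branch on cool: set cool = true.
From the singleton clause (!mist), mist = false.
From the singleton clause (!fog), fog = false.
From the singleton clause (warm), warm = true.
From the singleton clause (!rain), rain = false.
Every clause is now satisfied; left is unconstrained.

mist ↦ false, warm ↦ true, left ↦ true, fog ↦ false, cool ↦ true, rain ↦ false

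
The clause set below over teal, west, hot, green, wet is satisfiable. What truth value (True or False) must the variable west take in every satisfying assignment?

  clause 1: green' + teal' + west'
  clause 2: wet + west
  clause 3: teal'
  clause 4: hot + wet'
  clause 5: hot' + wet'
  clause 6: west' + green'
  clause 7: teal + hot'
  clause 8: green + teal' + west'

Suppose west = 0.
(wet) alone gives wet = 1.
(teal') alone gives teal = 0.
(hot) alone gives hot = 1.
Now (hot') is unsatisfied and unit — conflict.
So every satisfying assignment has west = True.

True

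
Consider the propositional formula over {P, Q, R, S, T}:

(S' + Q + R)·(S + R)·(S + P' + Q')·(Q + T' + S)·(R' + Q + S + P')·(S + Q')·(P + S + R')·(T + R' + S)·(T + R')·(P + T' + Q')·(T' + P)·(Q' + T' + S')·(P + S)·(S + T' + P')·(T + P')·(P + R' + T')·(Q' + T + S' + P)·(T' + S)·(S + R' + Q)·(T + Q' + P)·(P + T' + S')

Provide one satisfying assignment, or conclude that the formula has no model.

Suppose S = 1.
Suppose Q = 0.
(R) alone gives R = 1.
(T) alone gives T = 1.
(P) alone gives P = 1.
Every clause now holds.

P=1, Q=0, R=1, S=1, T=1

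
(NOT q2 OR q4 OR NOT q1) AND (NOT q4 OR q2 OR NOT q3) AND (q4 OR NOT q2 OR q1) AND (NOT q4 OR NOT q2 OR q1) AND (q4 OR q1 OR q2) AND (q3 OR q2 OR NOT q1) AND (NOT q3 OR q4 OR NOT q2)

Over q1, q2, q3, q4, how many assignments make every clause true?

4

There are 2^4 = 16 truth assignments over (q1, q2, q3, q4).
Split on q3. With q3 = true, the clauses containing q3 are satisfied and NOT q3 drops from the rest; 2 of the 2^3 = 8 assignments to the other variables satisfy what remains.
With q3 = false, by the same count on the reduced clause set, 2 assignments work.
(One model: q1=F, q2=F, q3=F, q4=T.)
Total: 2 + 2 = 4.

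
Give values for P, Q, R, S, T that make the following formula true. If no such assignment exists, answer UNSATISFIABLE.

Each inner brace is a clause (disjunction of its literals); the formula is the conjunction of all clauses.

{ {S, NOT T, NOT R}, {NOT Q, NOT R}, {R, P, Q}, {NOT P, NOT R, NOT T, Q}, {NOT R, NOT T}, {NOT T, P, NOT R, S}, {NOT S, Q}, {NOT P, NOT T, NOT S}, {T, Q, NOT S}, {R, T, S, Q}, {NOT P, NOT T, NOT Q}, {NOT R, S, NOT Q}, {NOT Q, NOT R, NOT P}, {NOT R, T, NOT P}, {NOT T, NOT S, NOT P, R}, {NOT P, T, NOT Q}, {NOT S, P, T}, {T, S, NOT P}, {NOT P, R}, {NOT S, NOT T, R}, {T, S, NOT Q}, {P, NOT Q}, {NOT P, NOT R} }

Case Q = false:
From the singleton clause (NOT S), S = false.
Case T = false:
From the singleton clause (R), R = true.
From the singleton clause (NOT P), P = false.
This assignment satisfies each clause.

P: false, Q: false, R: true, S: false, T: false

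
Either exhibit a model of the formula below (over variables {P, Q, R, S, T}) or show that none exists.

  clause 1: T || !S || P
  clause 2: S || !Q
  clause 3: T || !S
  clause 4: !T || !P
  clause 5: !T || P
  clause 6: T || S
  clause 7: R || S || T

Branch on S: set S = true.
(T) alone gives T = true.
(!P) alone gives P = false.
But (P) is also a unit clause — contradiction.
Undo S and try S = false.
(!Q) alone gives Q = false.
(T) alone gives T = true.
(!P) alone gives P = false.
But (P) is also a unit clause — contradiction.
Neither S = true nor S = false works.

UNSATISFIABLE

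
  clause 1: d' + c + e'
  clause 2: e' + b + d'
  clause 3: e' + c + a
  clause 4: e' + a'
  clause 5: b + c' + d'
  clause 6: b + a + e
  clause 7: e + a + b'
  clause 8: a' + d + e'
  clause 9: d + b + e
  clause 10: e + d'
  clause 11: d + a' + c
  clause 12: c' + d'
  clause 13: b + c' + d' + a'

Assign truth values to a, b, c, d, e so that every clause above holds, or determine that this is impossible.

Suppose e = 1.
Unit clause (a') forces a = 0.
Unit clause (c) forces c = 1.
Unit clause (d') forces d = 0.
No clause remains; b is free.

a: 0; b: 0; c: 1; d: 0; e: 1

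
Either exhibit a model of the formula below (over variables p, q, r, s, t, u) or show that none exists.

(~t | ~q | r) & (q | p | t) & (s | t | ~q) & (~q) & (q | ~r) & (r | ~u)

p=1,  q=0,  r=0,  s=1,  t=1,  u=0

The clause (~q) is unit, so q = 0.
The clause (~r) is unit, so r = 0.
The clause (~u) is unit, so u = 0.
Try p = 1.
Every clause is now satisfied; s, t are unconstrained.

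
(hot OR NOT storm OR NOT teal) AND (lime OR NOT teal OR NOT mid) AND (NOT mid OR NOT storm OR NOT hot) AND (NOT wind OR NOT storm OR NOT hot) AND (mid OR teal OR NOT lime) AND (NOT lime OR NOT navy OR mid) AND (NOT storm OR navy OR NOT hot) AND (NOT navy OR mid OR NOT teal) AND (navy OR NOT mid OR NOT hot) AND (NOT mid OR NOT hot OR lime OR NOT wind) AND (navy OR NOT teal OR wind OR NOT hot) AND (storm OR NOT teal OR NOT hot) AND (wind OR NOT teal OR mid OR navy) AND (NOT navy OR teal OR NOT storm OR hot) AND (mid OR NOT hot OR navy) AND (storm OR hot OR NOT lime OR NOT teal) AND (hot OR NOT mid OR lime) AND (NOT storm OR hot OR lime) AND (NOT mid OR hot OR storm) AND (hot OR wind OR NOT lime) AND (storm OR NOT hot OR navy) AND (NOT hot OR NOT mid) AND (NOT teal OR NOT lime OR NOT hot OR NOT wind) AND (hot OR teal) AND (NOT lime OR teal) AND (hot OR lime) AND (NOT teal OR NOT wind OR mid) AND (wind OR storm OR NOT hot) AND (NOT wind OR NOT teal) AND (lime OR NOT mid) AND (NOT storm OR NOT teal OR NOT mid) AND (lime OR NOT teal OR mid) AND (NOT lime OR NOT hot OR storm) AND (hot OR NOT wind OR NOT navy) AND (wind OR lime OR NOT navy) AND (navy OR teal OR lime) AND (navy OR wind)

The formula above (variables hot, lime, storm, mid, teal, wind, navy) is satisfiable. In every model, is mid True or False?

Suppose mid = true.
(NOT hot) alone gives hot = false.
(lime) alone gives lime = true.
(storm) alone gives storm = true.
(NOT teal) alone gives teal = false.
But (teal) is also a unit clause — contradiction.
So every satisfying assignment has mid = False.

False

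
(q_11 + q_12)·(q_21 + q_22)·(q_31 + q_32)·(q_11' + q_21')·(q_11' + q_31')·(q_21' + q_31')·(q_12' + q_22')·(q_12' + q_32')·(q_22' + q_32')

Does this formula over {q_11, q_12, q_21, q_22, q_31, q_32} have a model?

No, unsatisfiable

Case q_11 = 1:
Unit clause (q_21') forces q_21 = 0.
Unit clause (q_22) forces q_22 = 1.
Unit clause (q_31') forces q_31 = 0.
Unit clause (q_32) forces q_32 = 1.
Now (q_32') is unsatisfied and unit — conflict.
Backtrack on q_11: now try q_11 = 0.
Unit clause (q_12) forces q_12 = 1.
Unit clause (q_22') forces q_22 = 0.
Unit clause (q_21) forces q_21 = 1.
Unit clause (q_31') forces q_31 = 0.
Unit clause (q_32) forces q_32 = 1.
Now (q_32') is unsatisfied and unit — conflict.
Both values of q_11 lead to a conflict.
No assignment satisfies every clause.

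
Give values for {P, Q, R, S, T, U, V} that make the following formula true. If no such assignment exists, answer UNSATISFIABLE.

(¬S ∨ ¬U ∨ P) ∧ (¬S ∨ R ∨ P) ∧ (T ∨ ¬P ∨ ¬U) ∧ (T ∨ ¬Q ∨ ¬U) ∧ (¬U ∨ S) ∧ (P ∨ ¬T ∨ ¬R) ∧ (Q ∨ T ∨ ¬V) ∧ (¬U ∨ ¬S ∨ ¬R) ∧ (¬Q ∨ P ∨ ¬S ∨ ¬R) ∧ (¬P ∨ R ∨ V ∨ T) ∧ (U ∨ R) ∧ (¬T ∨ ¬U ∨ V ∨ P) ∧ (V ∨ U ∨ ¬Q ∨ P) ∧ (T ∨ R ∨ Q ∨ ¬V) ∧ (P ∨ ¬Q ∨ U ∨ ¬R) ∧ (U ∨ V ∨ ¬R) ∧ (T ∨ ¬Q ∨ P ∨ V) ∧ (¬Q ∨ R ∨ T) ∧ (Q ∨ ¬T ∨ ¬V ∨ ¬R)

Case U = False:
Unit clause (R) forces R = True.
Unit clause (V) forces V = True.
Case P = True:
Case Q = True:
Every clause is now satisfied; S, T are unconstrained.

P ↦ True; Q ↦ True; R ↦ True; S ↦ False; T ↦ True; U ↦ False; V ↦ True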